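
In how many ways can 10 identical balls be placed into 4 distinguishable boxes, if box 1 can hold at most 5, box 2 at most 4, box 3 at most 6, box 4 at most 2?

70

Ignoring the caps, the number of non-negative solutions to x_1+…+x_4 = 10 is C(13,3) = 286.
Subtract solutions that violate a single cap (substitute x_i' = x_i − (cap_i+1)): x_1 ≥ 6 gives C(7,3) = 35; x_2 ≥ 5 gives C(8,3) = 56; x_3 ≥ 7 gives C(6,3) = 20; x_4 ≥ 3 gives C(10,3) = 120. Together 231.
Add back pairs where two caps are both exceeded: 0 + 0 + 4 + 0 + 10 + 1 = 15.
By inclusion–exclusion the count is 286 − 231 + 15 = 70.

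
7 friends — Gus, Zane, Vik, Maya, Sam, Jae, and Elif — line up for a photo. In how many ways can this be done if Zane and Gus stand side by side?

1440

Treat {Zane, Gus} as a single unit. There are 6 units to order, and the pair itself can be ordered 2 ways.
So the count is 2·(6)! = 1440.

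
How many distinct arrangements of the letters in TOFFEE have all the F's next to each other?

Treat the 2 copies of F as a single block. The multiset to arrange is then {FF, E, E, O, T}, 5 items in all.
That gives (5)!/(2!) = 60 arrangements.

60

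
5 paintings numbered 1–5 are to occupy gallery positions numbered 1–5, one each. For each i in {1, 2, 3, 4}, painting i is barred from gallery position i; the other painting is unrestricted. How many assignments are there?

53

Let Aᵢ (for 1 ≤ i ≤ 4) be the placements that put painting i in its forbidden gallery position. Any j of these fix j positions, leaving (5−j)! ways to fill the rest, and there are C(4,j) ways to pick which j.
By inclusion–exclusion, the number of valid placements is Σ_{j=0}^{4} (−1)^j C(4,j)·(5−j)!.
Computing: 120 − 96 + 36 − 8 + 1 = 53.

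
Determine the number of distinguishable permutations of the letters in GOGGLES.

Letter multiplicities in GOGGLES: E×1, G×3, L×1, O×1, S×1.
The number of distinct arrangements is 7!/(3!) = 5040/6 = 840.

840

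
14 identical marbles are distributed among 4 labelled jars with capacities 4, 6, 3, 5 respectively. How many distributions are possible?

Without the upper bounds there are C(17,3) = 680 ways to split 14 among 4 jars.
Subtract solutions that violate a single cap (substitute x_i' = x_i − (cap_i+1)): x_1 ≥ 5 gives C(12,3) = 220; x_2 ≥ 7 gives C(10,3) = 120; x_3 ≥ 4 gives C(13,3) = 286; x_4 ≥ 6 gives C(11,3) = 165. Together 791.
Add back pairs where two caps are both exceeded: 10 + 56 + 20 + 20 + 4 + 35 = 145.
By inclusion–exclusion the count is 680 − 791 + 145 = 34.

34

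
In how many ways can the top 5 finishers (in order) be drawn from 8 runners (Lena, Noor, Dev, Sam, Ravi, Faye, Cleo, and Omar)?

6720

There are 8 choices for 1st place, 7 for 2nd, and so on down to 4 for position 5.
That gives 8 × 7 × 6 × 5 × 4 = 6720.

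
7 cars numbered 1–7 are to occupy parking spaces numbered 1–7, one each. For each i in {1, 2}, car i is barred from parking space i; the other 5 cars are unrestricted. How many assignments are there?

3720

Let Aᵢ (for i ∈ {1, 2}) be the placements that put car i in its forbidden parking space. Any j of these fix j positions, leaving (7−j)! ways to fill the rest, and there are C(2,j) ways to pick which j.
By inclusion–exclusion, the number of valid placements is Σ_{j=0}^{2} (−1)^j C(2,j)·(7−j)!.
Computing: 5040 − 1440 + 120 = 3720.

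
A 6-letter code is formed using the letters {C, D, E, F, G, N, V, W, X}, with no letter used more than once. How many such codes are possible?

60480

With no repetition, fill the 6 letters in order: 9 choices, then 8, down to 4.
9 × 8 × 7 × 6 × 5 × 4 = 60480.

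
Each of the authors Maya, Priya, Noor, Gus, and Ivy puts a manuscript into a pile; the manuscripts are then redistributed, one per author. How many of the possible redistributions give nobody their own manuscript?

Let Aᵢ be the assignments in which author i gets their own manuscript. We want the size of the complement of A₁∪…∪A_5.
By inclusion–exclusion this is Σ_{j=0}^{5} (−1)^j C(5,j)·(5−j)!.
Computing: 120 − 120 + 60 − 20 + 5 − 1 = 44.

44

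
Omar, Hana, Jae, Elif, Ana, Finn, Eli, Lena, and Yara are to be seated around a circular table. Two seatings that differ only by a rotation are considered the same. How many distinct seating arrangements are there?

40320

Fix one person's seat to break rotational symmetry; the remaining 8 people can be arranged in (8)! = 40320 ways.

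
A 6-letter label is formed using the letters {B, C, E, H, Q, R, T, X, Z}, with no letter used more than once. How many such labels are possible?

60480

Choose and order 6 of the 9 symbols: the first letter has 9 options, the next 8, and so on down to 4.
9 × 8 × 7 × 6 × 5 × 4 = 60480.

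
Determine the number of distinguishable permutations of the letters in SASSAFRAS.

Letter multiplicities in SASSAFRAS: A×3, F×1, R×1, S×4.
Dividing 9! = 362880 by 4!·3! = 144 for the repeated letters gives 2520.

2520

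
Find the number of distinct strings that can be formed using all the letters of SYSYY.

Letter multiplicities in SYSYY: S×2, Y×3.
The number of distinct arrangements is 5!/(3!·2!) = 120/12 = 10.

10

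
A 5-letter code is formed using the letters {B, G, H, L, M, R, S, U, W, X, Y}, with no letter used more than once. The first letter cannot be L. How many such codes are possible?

The first letter has 11−1 = 10 choices (anything except L).
The remaining 4 letters are filled from the other 10 symbols without repetition: 10 × 9 × 8 × 7 = 5040.
Total: 10 × 5040 = 50400.

50400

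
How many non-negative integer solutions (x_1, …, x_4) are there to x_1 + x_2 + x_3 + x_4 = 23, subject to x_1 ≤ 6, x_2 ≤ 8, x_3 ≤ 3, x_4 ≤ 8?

10

Without the upper bounds there are C(26,3) = 2600 ways to split 23 among 4 variables.
Subtract solutions that violate a single cap (substitute x_i' = x_i − (cap_i+1)): x_1 ≥ 7 gives C(19,3) = 969; x_2 ≥ 9 gives C(17,3) = 680; x_3 ≥ 4 gives C(22,3) = 1540; x_4 ≥ 9 gives C(17,3) = 680. Together 3869.
Add back pairs where two caps are both exceeded: 120 + 455 + 120 + 286 + 56 + 286 = 1323.
Subtract triples: 20 + 0 + 20 + 4 = 44.
By inclusion–exclusion the count is 2600 − 3869 + 1323 − 44 = 10.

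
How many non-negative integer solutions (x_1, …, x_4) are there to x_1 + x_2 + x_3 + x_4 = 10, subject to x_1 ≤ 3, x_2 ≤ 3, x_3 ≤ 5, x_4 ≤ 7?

85

Ignoring the caps, the number of non-negative solutions to x_1+…+x_4 = 10 is C(13,3) = 286.
Subtract solutions that violate a single cap (substitute x_i' = x_i − (cap_i+1)): x_1 ≥ 4 gives C(9,3) = 84; x_2 ≥ 4 gives C(9,3) = 84; x_3 ≥ 6 gives C(7,3) = 35; x_4 ≥ 8 gives C(5,3) = 10. Together 213.
Add back pairs where two caps are both exceeded: 10 + 1 + 0 + 1 + 0 + 0 = 12.
By inclusion–exclusion the count is 286 − 213 + 12 = 85.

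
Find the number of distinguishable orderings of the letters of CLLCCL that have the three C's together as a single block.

4

Treat the 3 copies of C as a single block. The multiset to arrange is then {CCC, L, L, L}, 4 items in all.
That gives (4)!/(3!) = 4 arrangements.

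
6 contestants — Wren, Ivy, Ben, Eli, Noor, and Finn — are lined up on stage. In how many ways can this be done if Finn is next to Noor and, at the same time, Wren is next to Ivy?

Treat {Finn,Noor} as one block (2 orders) and {Wren,Ivy} as another (2 orders).
That leaves 4 units to arrange: 2 × 2 × 4! = 4 × 24 = 96.

96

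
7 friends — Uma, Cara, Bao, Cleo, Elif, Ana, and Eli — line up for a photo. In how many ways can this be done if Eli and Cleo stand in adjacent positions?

Treat {Eli, Cleo} as a single unit. There are 6 units to order, and the pair itself can be ordered 2 ways.
So the count is 2·(6)! = 1440.

1440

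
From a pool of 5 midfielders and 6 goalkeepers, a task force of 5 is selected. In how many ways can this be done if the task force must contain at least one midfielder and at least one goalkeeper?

Total 5-person selections from all 11: C(11,5) = 462.
Selections missing a whole group: no midfielders → C(6,5) = 6; no goalkeepers → C(5,5) = 1.
Both groups omitted at once is impossible, so 462 − 7 = 455.

455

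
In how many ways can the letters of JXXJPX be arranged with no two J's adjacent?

40

There are 6!/(3!·2!) = 60 arrangements of JXXJPX in total.
If the two J's are adjacent, glue them into one block, leaving 5 items to arrange: (5)!/(3!) = 20 ways.
Hence 60 − 20 = 40.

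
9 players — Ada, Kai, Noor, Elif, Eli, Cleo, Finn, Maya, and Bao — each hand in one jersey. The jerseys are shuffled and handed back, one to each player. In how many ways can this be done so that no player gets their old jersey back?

This is the derangement count D_9: permutations of 9 items with no fixed point.
By inclusion–exclusion this is Σ_{j=0}^{9} (−1)^j C(9,j)·(9−j)!.
Computing: 362880 − 362880 + 181440 − 60480 + 15120 − 3024 + 504 − 72 + 9 − 1 = 133496.

133496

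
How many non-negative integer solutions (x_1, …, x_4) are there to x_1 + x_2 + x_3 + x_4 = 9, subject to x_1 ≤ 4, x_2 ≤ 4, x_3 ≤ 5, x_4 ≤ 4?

Ignoring the caps, the number of non-negative solutions to x_1+…+x_4 = 9 is C(12,3) = 220.
Subtract solutions that violate a single cap (substitute x_i' = x_i − (cap_i+1)): x_1 ≥ 5 gives C(7,3) = 35; x_2 ≥ 5 gives C(7,3) = 35; x_3 ≥ 6 gives C(6,3) = 20; x_4 ≥ 5 gives C(7,3) = 35. Together 125.
No two caps can be exceeded simultaneously, so the pair terms are all 0.
By inclusion–exclusion the count is 220 − 125 + 0 = 95.

95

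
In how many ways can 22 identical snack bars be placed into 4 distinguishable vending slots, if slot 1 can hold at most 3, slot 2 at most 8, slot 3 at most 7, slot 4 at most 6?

10

By stars and bars, unrestricted non-negative solutions to x_1+…+x_4 = 22 number C(22+3,3) = 2300.
Subtract solutions that violate a single cap (substitute x_i' = x_i − (cap_i+1)): x_1 ≥ 4 gives C(21,3) = 1330; x_2 ≥ 9 gives C(16,3) = 560; x_3 ≥ 8 gives C(17,3) = 680; x_4 ≥ 7 gives C(18,3) = 816. Together 3386.
Add back pairs where two caps are both exceeded: 220 + 286 + 364 + 56 + 84 + 120 = 1130.
Subtract triples: 4 + 10 + 20 + 0 = 34.
By inclusion–exclusion the count is 2300 − 3386 + 1130 − 34 = 10.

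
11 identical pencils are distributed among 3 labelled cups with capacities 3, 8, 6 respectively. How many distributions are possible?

Without the upper bounds there are C(13,2) = 78 ways to split 11 among 3 cups.
Subtract solutions that violate a single cap (substitute x_i' = x_i − (cap_i+1)): x_1 ≥ 4 gives C(9,2) = 36; x_2 ≥ 9 gives C(4,2) = 6; x_3 ≥ 7 gives C(6,2) = 15. Together 57.
Add back pairs where two caps are both exceeded: 0 + 1 + 0 = 1.
By inclusion–exclusion the count is 78 − 57 + 1 = 22.

22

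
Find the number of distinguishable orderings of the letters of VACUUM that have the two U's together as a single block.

120

Treat the 2 copies of U as a single block. The multiset to arrange is then {UU, A, C, M, V}, 5 items in all.
All 5 items are distinct, so there are (5)! = 120 arrangements.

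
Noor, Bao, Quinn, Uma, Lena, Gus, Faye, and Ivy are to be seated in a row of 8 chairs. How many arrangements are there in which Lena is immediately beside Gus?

10080

Place the 6 others and the Lena-Gus pair as 7 objects in a line; the pair has 2 internal arrangements.
That gives 2 × 7! = 2 × 5040 = 10080.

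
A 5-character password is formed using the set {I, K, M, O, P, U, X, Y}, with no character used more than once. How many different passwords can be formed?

This is a permutation of 5 out of 8: P(8,5) = 8!/3!.
That product is 8 × 7 × 6 × 5 × 4 = 6720.

6720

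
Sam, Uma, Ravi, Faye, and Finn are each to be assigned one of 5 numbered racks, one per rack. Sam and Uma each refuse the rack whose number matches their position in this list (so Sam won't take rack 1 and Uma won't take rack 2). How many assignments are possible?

78

Let Aᵢ (for i ∈ {1, 2}) be the placements that put person i in their forbidden rack. Any j of these fix j positions, leaving (5−j)! ways to fill the rest, and there are C(2,j) ways to pick which j.
By inclusion–exclusion, the number of valid placements is Σ_{j=0}^{2} (−1)^j C(2,j)·(5−j)!.
Computing: 120 − 48 + 6 = 78.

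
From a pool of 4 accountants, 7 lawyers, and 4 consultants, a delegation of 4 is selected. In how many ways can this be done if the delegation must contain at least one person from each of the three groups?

672

Unrestricted: C(15,4) = 1365 ways to pick any 4 of the 15.
Subtract selections that omit an entire group: no accountants → C(11,4) = 330; no lawyers → C(8,4) = 70; no consultants → C(11,4) = 330.
Add back selections omitting two groups (i.e. drawn from a single group): C(4,4) + C(7,4) + C(4,4) = 37.
By inclusion–exclusion: 1365 − 730 + 37 = 672.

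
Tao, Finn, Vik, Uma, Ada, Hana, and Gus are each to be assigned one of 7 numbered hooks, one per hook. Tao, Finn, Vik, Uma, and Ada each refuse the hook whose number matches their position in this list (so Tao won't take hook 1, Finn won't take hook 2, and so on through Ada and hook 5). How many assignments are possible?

2428

Let Aᵢ (for 1 ≤ i ≤ 5) be the placements that put person i in their forbidden hook. Any j of these fix j positions, leaving (7−j)! ways to fill the rest, and there are C(5,j) ways to pick which j.
By inclusion–exclusion, the number of valid placements is Σ_{j=0}^{5} (−1)^j C(5,j)·(7−j)!.
Computing: 5040 − 3600 + 1200 − 240 + 30 − 2 = 2428.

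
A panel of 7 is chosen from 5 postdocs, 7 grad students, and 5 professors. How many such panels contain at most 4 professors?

Split by how many professors are chosen (0 through 4).
Sum: C(5,0)·C(12,7) + C(5,1)·C(12,6) + C(5,2)·C(12,5) + C(5,3)·C(12,4) + C(5,4)·C(12,3) = 792 + 4620 + 7920 + 4950 + 1100 = 19382.

19382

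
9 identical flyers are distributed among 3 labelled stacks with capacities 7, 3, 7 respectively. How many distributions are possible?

28

Ignoring the caps, the number of non-negative solutions to x_1+…+x_3 = 9 is C(11,2) = 55.
Subtract solutions that violate a single cap (substitute x_i' = x_i − (cap_i+1)): x_1 ≥ 8 gives C(3,2) = 3; x_2 ≥ 4 gives C(7,2) = 21; x_3 ≥ 8 gives C(3,2) = 3. Together 27.
No two caps can be exceeded simultaneously, so the pair terms are all 0.
By inclusion–exclusion the count is 55 − 27 + 0 = 28.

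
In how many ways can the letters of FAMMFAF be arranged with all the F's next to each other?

30

Treat the 3 copies of F as a single block. The multiset to arrange is then {FFF, A, A, M, M}, 5 items in all.
That gives (5)!/(2!·2!) = 30 arrangements.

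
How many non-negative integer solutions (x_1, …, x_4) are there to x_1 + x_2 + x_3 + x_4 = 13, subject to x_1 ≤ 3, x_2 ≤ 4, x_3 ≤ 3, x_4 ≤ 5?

Ignoring the caps, the number of non-negative solutions to x_1+…+x_4 = 13 is C(16,3) = 560.
Subtract solutions that violate a single cap (substitute x_i' = x_i − (cap_i+1)): x_1 ≥ 4 gives C(12,3) = 220; x_2 ≥ 5 gives C(11,3) = 165; x_3 ≥ 4 gives C(12,3) = 220; x_4 ≥ 6 gives C(10,3) = 120. Together 725.
Add back pairs where two caps are both exceeded: 35 + 56 + 20 + 35 + 10 + 20 = 176.
Subtract triples: 1 + 0 + 0 + 0 = 1.
By inclusion–exclusion the count is 560 − 725 + 176 − 1 = 10.

10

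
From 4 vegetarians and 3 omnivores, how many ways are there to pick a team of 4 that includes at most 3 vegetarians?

34

Split by how many vegetarians are chosen (0 through 3).
Sum: C(4,0)·C(3,4) + C(4,1)·C(3,3) + C(4,2)·C(3,2) + C(4,3)·C(3,1) = 0 + 4 + 18 + 12 = 34.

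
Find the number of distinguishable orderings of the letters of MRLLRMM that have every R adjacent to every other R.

60

Treat the 2 copies of R as a single block. The multiset to arrange is then {RR, L, L, M, M, M}, 6 items in all.
That gives (6)!/(3!·2!) = 60 arrangements.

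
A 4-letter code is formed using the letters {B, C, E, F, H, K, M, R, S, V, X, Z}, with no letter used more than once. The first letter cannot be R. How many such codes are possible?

10890

The first letter has 12−1 = 11 choices (anything except R).
The remaining 3 letters are filled from the other 11 symbols without repetition: 11 × 10 × 9 = 990.
Total: 11 × 990 = 10890.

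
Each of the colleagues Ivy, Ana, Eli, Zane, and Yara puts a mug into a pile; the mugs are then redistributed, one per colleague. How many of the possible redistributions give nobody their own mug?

44

Let Aᵢ be the assignments in which colleague i gets their own mug. We want the size of the complement of A₁∪…∪A_5.
By inclusion–exclusion this is Σ_{j=0}^{5} (−1)^j C(5,j)·(5−j)!.
Computing: 120 − 120 + 60 − 20 + 5 − 1 = 44.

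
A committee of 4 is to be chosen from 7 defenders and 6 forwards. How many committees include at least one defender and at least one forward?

665

Total 4-person selections from all 13: C(13,4) = 715.
Selections missing a whole group: no defenders → C(6,4) = 15; no forwards → C(7,4) = 35.
Both groups omitted at once is impossible, so 715 − 50 = 665.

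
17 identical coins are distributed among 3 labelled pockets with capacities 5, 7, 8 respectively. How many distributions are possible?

10

By stars and bars, unrestricted non-negative solutions to x_1+…+x_3 = 17 number C(17+2,2) = 171.
Subtract solutions that violate a single cap (substitute x_i' = x_i − (cap_i+1)): x_1 ≥ 6 gives C(13,2) = 78; x_2 ≥ 8 gives C(11,2) = 55; x_3 ≥ 9 gives C(10,2) = 45. Together 178.
Add back pairs where two caps are both exceeded: 10 + 6 + 1 = 17.
By inclusion–exclusion the count is 171 − 178 + 17 = 10.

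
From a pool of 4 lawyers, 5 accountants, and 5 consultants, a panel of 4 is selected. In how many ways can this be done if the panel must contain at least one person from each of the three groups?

550

Unrestricted: C(14,4) = 1001 ways to pick any 4 of the 14.
Selections missing a whole group: no lawyers → C(10,4) = 210; no accountants → C(9,4) = 126; no consultants → C(9,4) = 126.
Add back selections omitting two groups (i.e. drawn from a single group): C(4,4) + C(5,4) + C(5,4) = 11.
By inclusion–exclusion: 1001 − 462 + 11 = 550.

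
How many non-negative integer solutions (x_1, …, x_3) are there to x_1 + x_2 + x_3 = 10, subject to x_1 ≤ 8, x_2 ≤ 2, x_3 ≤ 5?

15

By stars and bars, unrestricted non-negative solutions to x_1+…+x_3 = 10 number C(10+2,2) = 66.
Subtract solutions that violate a single cap (substitute x_i' = x_i − (cap_i+1)): x_1 ≥ 9 gives C(3,2) = 3; x_2 ≥ 3 gives C(9,2) = 36; x_3 ≥ 6 gives C(6,2) = 15. Together 54.
Add back pairs where two caps are both exceeded: 0 + 0 + 3 = 3.
By inclusion–exclusion the count is 66 − 54 + 3 = 15.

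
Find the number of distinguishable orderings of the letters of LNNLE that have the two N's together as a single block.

Treat the 2 copies of N as a single block. The multiset to arrange is then {NN, E, L, L}, 4 items in all.
That gives (4)!/(2!) = 12 arrangements.

12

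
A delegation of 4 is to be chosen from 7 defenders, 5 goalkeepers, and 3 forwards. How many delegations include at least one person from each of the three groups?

Total 4-person selections from all 15: C(15,4) = 1365.
Selections missing a whole group: no defenders → C(8,4) = 70; no goalkeepers → C(10,4) = 210; no forwards → C(12,4) = 495.
Add back selections omitting two groups (i.e. drawn from a single group): C(7,4) + C(5,4) + C(3,4) = 40.
By inclusion–exclusion: 1365 − 775 + 40 = 630.

630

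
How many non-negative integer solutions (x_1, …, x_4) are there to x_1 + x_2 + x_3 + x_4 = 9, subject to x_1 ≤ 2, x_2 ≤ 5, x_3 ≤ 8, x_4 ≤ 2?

Ignoring the caps, the number of non-negative solutions to x_1+…+x_4 = 9 is C(12,3) = 220.
Subtract solutions that violate a single cap (substitute x_i' = x_i − (cap_i+1)): x_1 ≥ 3 gives C(9,3) = 84; x_2 ≥ 6 gives C(6,3) = 20; x_3 ≥ 9 gives C(3,3) = 1; x_4 ≥ 3 gives C(9,3) = 84. Together 189.
Add back pairs where two caps are both exceeded: 1 + 0 + 20 + 0 + 1 + 0 = 22.
By inclusion–exclusion the count is 220 − 189 + 22 = 53.

53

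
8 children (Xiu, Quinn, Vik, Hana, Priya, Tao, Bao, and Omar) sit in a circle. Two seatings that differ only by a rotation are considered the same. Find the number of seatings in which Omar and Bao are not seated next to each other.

3600

Without the restriction there are (7)! = 5040 seatings.
Those with Omar next to Bao: fuse the pair into one unit and seat 7 units around a circle — 2·(6)! = 1440.
Subtracting, 5040 − 1440 = 3600.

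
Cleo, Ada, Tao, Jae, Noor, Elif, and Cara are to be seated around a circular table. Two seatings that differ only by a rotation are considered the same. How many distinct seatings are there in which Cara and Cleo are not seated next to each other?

All circular seatings of 7 people number (6)! = 720.
Seatings with Cara beside Cleo: treat them as a block with 2 internal orders, giving 2 × (5)! = 240.
Subtracting, 720 − 240 = 480.

480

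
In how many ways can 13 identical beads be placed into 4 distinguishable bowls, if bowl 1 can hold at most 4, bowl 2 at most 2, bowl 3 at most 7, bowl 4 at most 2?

Without the upper bounds there are C(16,3) = 560 ways to split 13 among 4 bowls.
Subtract solutions that violate a single cap (substitute x_i' = x_i − (cap_i+1)): x_1 ≥ 5 gives C(11,3) = 165; x_2 ≥ 3 gives C(13,3) = 286; x_3 ≥ 8 gives C(8,3) = 56; x_4 ≥ 3 gives C(13,3) = 286. Together 793.
Add back pairs where two caps are both exceeded: 56 + 1 + 56 + 10 + 120 + 10 = 253.
Subtract triples: 0 + 10 + 0 + 0 = 10.
By inclusion–exclusion the count is 560 − 793 + 253 − 10 = 10.

10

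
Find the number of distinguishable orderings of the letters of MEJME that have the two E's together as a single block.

12

Treat the 2 copies of E as a single block. The multiset to arrange is then {EE, J, M, M}, 4 items in all.
That gives (4)!/(2!) = 12 arrangements.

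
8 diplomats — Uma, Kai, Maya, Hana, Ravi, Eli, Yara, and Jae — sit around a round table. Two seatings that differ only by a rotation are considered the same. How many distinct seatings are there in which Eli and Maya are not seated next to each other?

Without the restriction there are (7)! = 5040 seatings.
Those with Eli next to Maya: fuse the pair into one unit and seat 7 units around a circle — 2·(6)! = 1440.
Subtracting, 5040 − 1440 = 3600.

3600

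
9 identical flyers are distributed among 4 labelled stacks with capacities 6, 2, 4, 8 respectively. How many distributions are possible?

94

By stars and bars, unrestricted non-negative solutions to x_1+…+x_4 = 9 number C(9+3,3) = 220.
Subtract solutions that violate a single cap (substitute x_i' = x_i − (cap_i+1)): x_1 ≥ 7 gives C(5,3) = 10; x_2 ≥ 3 gives C(9,3) = 84; x_3 ≥ 5 gives C(7,3) = 35; x_4 ≥ 9 gives C(3,3) = 1. Together 130.
Add back pairs where two caps are both exceeded: 0 + 0 + 0 + 4 + 0 + 0 = 4.
By inclusion–exclusion the count is 220 − 130 + 4 = 94.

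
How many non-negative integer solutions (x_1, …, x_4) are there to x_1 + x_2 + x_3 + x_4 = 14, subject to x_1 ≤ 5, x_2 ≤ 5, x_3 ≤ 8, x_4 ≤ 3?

92

By stars and bars, unrestricted non-negative solutions to x_1+…+x_4 = 14 number C(14+3,3) = 680.
Subtract solutions that violate a single cap (substitute x_i' = x_i − (cap_i+1)): x_1 ≥ 6 gives C(11,3) = 165; x_2 ≥ 6 gives C(11,3) = 165; x_3 ≥ 9 gives C(8,3) = 56; x_4 ≥ 4 gives C(13,3) = 286. Together 672.
Add back pairs where two caps are both exceeded: 10 + 0 + 35 + 0 + 35 + 4 = 84.
By inclusion–exclusion the count is 680 − 672 + 84 = 92.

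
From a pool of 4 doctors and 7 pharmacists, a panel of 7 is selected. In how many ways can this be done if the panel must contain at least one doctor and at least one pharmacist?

Unrestricted: C(11,7) = 330 ways to pick any 7 of the 11.
Subtract selections that omit an entire group: no doctors → C(7,7) = 1; no pharmacists → C(4,7) = 0.
Both groups omitted at once is impossible, so 330 − 1 = 329.

329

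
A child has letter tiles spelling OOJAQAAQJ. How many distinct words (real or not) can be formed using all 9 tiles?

7560

The 9 letters of OOJAQAAQJ have repeats: A appearing 3 times, J appearing twice, O appearing twice, and Q appearing twice.
So there are 9! / (3!·2!·2!·2!) = 7560 distinguishable arrangements.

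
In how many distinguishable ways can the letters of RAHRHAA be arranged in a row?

RAHRHAA has 7 letters with A appearing 3 times, H appearing twice, and R appearing twice.
The number of distinct arrangements is 7!/(3!·2!·2!) = 5040/24 = 210.

210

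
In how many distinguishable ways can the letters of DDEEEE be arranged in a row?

The 6 letters of DDEEEE have repeats: D appearing twice and E appearing 4 times.
So there are 6! / (4!·2!) = 15 distinguishable arrangements.

15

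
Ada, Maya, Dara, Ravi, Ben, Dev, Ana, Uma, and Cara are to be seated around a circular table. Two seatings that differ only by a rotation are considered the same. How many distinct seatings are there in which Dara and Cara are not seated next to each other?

Without the restriction there are (8)! = 40320 seatings.
Those with Dara next to Cara: fuse the pair into one unit and seat 8 units around a circle — 2·(7)! = 10080.
Subtracting, 40320 − 10080 = 30240.

30240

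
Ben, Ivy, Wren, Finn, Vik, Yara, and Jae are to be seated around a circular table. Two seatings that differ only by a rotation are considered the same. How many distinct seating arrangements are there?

Fix one person's seat to break rotational symmetry; the remaining 6 people can be arranged in (6)! = 720 ways.

720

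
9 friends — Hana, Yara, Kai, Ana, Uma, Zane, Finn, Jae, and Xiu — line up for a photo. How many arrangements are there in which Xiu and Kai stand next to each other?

Glue Xiu and Kai into one block (2 internal orders), leaving 8 units to arrange in a row.
So the count is 2·(8)! = 80640.

80640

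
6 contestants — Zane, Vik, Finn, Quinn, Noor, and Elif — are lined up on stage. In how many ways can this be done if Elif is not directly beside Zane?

480

There are 6! = 720 arrangements in all. If Elif and Zane are adjacent, merging them into one block gives 2·(5)! = 240 arrangements.
So 720 − 240 = 480 arrangements keep them apart.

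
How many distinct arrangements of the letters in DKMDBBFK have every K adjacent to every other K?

1260

Treat the 2 copies of K as a single block. The multiset to arrange is then {KK, B, B, D, D, F, M}, 7 items in all.
That gives (7)!/(2!·2!) = 1260 arrangements.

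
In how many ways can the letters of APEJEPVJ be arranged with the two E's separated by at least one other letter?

3780

Total arrangements of APEJEPVJ: 8!/(2!·2!·2!) = 5040.
Arrangements with the E's together: treat EE as one letter, giving (7)!/(2!·2!) = 1260.
Subtracting, 5040 − 1260 = 3780 arrangements keep the E's apart.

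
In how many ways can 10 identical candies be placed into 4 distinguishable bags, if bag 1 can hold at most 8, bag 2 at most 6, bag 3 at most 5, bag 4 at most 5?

192

By stars and bars, unrestricted non-negative solutions to x_1+…+x_4 = 10 number C(10+3,3) = 286.
Subtract solutions that violate a single cap (substitute x_i' = x_i − (cap_i+1)): x_1 ≥ 9 gives C(4,3) = 4; x_2 ≥ 7 gives C(6,3) = 20; x_3 ≥ 6 gives C(7,3) = 35; x_4 ≥ 6 gives C(7,3) = 35. Together 94.
No two caps can be exceeded simultaneously, so the pair terms are all 0.
By inclusion–exclusion the count is 286 − 94 + 0 = 192.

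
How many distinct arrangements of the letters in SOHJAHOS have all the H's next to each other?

1260

Treat the 2 copies of H as a single block. The multiset to arrange is then {HH, A, J, O, O, S, S}, 7 items in all.
That gives (7)!/(2!·2!) = 1260 arrangements.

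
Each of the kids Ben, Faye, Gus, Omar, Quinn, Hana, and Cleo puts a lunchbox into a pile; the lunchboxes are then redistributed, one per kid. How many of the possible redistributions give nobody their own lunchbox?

Count assignments avoiding every fixed point. For any j of the 7 kids fixed to their own lunchbox, the other 7−j can be arranged in (7−j)! ways.
By inclusion–exclusion this is Σ_{j=0}^{7} (−1)^j C(7,j)·(7−j)!.
Computing: 5040 − 5040 + 2520 − 840 + 210 − 42 + 7 − 1 = 1854.

1854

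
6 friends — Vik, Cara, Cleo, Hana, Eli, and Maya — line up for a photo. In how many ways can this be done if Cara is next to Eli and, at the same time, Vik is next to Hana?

96

Treat {Cara,Eli} as one block (2 orders) and {Vik,Hana} as another (2 orders).
That leaves 4 units to arrange: 2 × 2 × 4! = 4 × 24 = 96.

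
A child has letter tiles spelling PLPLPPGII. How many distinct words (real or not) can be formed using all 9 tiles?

3780

PLPLPPGII has 9 letters with I appearing twice, L appearing twice, and P appearing 4 times.
The number of distinct arrangements is 9!/(4!·2!·2!) = 362880/96 = 3780.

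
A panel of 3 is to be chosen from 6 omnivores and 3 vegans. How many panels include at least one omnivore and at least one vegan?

63

Unrestricted: C(9,3) = 84 ways to pick any 3 of the 9.
Subtract selections that omit an entire group: no omnivores → C(3,3) = 1; no vegans → C(6,3) = 20.
Both groups omitted at once is impossible, so 84 − 21 = 63.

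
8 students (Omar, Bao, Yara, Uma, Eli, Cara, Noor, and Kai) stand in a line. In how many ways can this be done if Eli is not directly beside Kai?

There are 8! = 40320 arrangements in all. If Eli and Kai are adjacent, merging them into one block gives 2·(7)! = 10080 arrangements.
So 40320 − 10080 = 30240 arrangements keep them apart.

30240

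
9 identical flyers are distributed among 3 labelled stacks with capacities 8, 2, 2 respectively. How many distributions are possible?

Without the upper bounds there are C(11,2) = 55 ways to split 9 among 3 stacks.
Subtract solutions that violate a single cap (substitute x_i' = x_i − (cap_i+1)): x_1 ≥ 9 gives C(2,2) = 1; x_2 ≥ 3 gives C(8,2) = 28; x_3 ≥ 3 gives C(8,2) = 28. Together 57.
Add back pairs where two caps are both exceeded: 0 + 0 + 10 = 10.
By inclusion–exclusion the count is 55 − 57 + 10 = 8.

8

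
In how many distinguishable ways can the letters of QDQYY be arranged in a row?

30

The 5 letters of QDQYY have repeats: Q appearing twice and Y appearing twice.
Dividing 5! = 120 by 2!·2! = 4 for the repeated letters gives 30.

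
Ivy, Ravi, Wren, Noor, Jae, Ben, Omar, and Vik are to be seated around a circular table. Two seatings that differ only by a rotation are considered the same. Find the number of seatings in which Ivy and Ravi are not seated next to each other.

3600

All circular seatings of 8 people number (7)! = 5040.
Seatings with Ivy beside Ravi: treat them as a block with 2 internal orders, giving 2 × (6)! = 1440.
Subtracting, 5040 − 1440 = 3600.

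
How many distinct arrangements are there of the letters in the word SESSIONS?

SESSIONS has 8 letters with S appearing 4 times.
Dividing 8! = 40320 by 4! = 24 for the repeated letters gives 1680.

1680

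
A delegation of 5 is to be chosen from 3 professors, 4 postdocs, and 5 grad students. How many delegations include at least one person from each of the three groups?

With no constraint there are C(12,5) = 792 possible selections.
Subtract selections that omit an entire group: no professors → C(9,5) = 126; no postdocs → C(8,5) = 56; no grad students → C(7,5) = 21.
Add back selections omitting two groups (i.e. drawn from a single group): C(3,5) + C(4,5) + C(5,5) = 1.
By inclusion–exclusion: 792 − 203 + 1 = 590.

590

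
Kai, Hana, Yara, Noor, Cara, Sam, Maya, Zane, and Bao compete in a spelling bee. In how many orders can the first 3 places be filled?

504

This is an ordered selection of 3 from 9: P(9,3).
That gives 9 × 8 × 7 = 504.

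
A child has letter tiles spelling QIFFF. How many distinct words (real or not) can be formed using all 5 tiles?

20

Letter multiplicities in QIFFF: F×3, I×1, Q×1.
Dividing 5! = 120 by 3! = 6 for the repeated letters gives 20.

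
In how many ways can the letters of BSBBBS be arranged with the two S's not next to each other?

10

Total arrangements of BSBBBS: 6!/(4!·2!) = 15.
If the two S's are adjacent, glue them into one block, leaving 5 items to arrange: (5)!/(4!) = 5 ways.
Hence 15 − 5 = 10.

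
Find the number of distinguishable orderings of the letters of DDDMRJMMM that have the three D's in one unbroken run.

210

Treat the 3 copies of D as a single block. The multiset to arrange is then {DDD, J, M, M, M, M, R}, 7 items in all.
That gives (7)!/(4!) = 210 arrangements.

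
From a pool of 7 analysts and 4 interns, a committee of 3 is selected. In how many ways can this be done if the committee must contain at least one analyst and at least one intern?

Total 3-person selections from all 11: C(11,3) = 165.
Selections missing a whole group: no analysts → C(4,3) = 4; no interns → C(7,3) = 35.
Both groups omitted at once is impossible, so 165 − 39 = 126.

126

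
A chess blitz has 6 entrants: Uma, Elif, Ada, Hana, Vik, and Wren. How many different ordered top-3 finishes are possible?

There are 6 choices for 1st place, 5 for 2nd, and 4 for 3rd.
That gives 6 × 5 × 4 = 120.

120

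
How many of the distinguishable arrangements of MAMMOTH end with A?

Fix A in the last position and arrange the remaining 6 letters.
Those 6 letters have M appearing 3 times, giving (6)!/(3!) = 120.

120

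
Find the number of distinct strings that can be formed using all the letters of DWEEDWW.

210

Letter multiplicities in DWEEDWW: D×2, E×2, W×3.
So there are 7! / (3!·2!·2!) = 210 distinguishable arrangements.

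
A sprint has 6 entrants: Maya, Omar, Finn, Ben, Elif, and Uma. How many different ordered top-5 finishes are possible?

This is an ordered selection of 5 from 6: P(6,5).
That gives 6 × 5 × 4 × 3 × 2 = 720.

720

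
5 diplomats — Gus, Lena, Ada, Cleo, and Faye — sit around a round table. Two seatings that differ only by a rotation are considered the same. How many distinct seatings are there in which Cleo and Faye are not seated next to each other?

12

Without the restriction there are (4)! = 24 seatings.
Seatings with Cleo beside Faye: treat them as a block with 2 internal orders, giving 2 × (3)! = 12.
Subtracting, 24 − 12 = 12.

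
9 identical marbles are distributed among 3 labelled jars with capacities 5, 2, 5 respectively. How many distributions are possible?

9

Ignoring the caps, the number of non-negative solutions to x_1+…+x_3 = 9 is C(11,2) = 55.
Subtract solutions that violate a single cap (substitute x_i' = x_i − (cap_i+1)): x_1 ≥ 6 gives C(5,2) = 10; x_2 ≥ 3 gives C(8,2) = 28; x_3 ≥ 6 gives C(5,2) = 10. Together 48.
Add back pairs where two caps are both exceeded: 1 + 0 + 1 = 2.
By inclusion–exclusion the count is 55 − 48 + 2 = 9.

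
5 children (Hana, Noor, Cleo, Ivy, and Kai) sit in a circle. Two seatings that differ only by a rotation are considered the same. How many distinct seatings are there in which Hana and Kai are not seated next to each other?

12

All circular seatings of 5 people number (4)! = 24.
Seatings with Hana beside Kai: treat them as a block with 2 internal orders, giving 2 × (3)! = 12.
Subtracting, 24 − 12 = 12.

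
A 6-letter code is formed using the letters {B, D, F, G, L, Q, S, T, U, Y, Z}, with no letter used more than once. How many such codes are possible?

332640

This is a permutation of 6 out of 11: P(11,6) = 11!/5!.
That product is 11 × 10 × 9 × 8 × 7 × 6 = 332640.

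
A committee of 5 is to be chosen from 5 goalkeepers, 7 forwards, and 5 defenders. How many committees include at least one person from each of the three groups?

4375

With no constraint there are C(17,5) = 6188 possible selections.
Selections missing a whole group: no goalkeepers → C(12,5) = 792; no forwards → C(10,5) = 252; no defenders → C(12,5) = 792.
Add back selections omitting two groups (i.e. drawn from a single group): C(5,5) + C(7,5) + C(5,5) = 23.
By inclusion–exclusion: 6188 − 1836 + 23 = 4375.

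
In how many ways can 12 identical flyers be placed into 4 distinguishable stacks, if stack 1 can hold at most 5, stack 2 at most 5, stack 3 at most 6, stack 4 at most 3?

Ignoring the caps, the number of non-negative solutions to x_1+…+x_4 = 12 is C(15,3) = 455.
Subtract solutions that violate a single cap (substitute x_i' = x_i − (cap_i+1)): x_1 ≥ 6 gives C(9,3) = 84; x_2 ≥ 6 gives C(9,3) = 84; x_3 ≥ 7 gives C(8,3) = 56; x_4 ≥ 4 gives C(11,3) = 165. Together 389.
Add back pairs where two caps are both exceeded: 1 + 0 + 10 + 0 + 10 + 4 = 25.
By inclusion–exclusion the count is 455 − 389 + 25 = 91.

91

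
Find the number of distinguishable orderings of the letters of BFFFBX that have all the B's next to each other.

20

Treat the 2 copies of B as a single block. The multiset to arrange is then {BB, F, F, F, X}, 5 items in all.
That gives (5)!/(3!) = 20 arrangements.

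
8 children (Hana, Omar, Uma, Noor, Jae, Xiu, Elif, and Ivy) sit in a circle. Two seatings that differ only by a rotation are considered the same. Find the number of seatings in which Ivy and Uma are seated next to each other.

1440

Glue Ivy and Uma into a block (2 internal orders). Seating 7 units around a circle gives (6)! arrangements.
So 2 × (6)! = 2 × 720 = 1440.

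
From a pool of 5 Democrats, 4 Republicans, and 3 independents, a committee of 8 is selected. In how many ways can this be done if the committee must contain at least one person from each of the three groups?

485

Unrestricted: C(12,8) = 495 ways to pick any 8 of the 12.
Selections missing a whole group: no Democrats → C(7,8) = 0; no Republicans → C(8,8) = 1; no independents → C(9,8) = 9.
Add back selections omitting two groups (i.e. drawn from a single group): C(5,8) + C(4,8) + C(3,8) = 0.
By inclusion–exclusion: 495 − 10 + 0 = 485.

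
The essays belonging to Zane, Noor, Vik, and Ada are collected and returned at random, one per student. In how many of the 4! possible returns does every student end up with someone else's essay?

9

Let Aᵢ be the assignments in which student i gets their own essay. We want the size of the complement of A₁∪…∪A_4.
By inclusion–exclusion this is Σ_{j=0}^{4} (−1)^j C(4,j)·(4−j)!.
Computing: 24 − 24 + 12 − 4 + 1 = 9.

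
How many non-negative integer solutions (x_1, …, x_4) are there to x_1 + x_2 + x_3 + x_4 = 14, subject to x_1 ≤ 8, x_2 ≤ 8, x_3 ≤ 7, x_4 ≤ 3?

216

Ignoring the caps, the number of non-negative solutions to x_1+…+x_4 = 14 is C(17,3) = 680.
Subtract solutions that violate a single cap (substitute x_i' = x_i − (cap_i+1)): x_1 ≥ 9 gives C(8,3) = 56; x_2 ≥ 9 gives C(8,3) = 56; x_3 ≥ 8 gives C(9,3) = 84; x_4 ≥ 4 gives C(13,3) = 286. Together 482.
Add back pairs where two caps are both exceeded: 0 + 0 + 4 + 0 + 4 + 10 = 18.
By inclusion–exclusion the count is 680 − 482 + 18 = 216.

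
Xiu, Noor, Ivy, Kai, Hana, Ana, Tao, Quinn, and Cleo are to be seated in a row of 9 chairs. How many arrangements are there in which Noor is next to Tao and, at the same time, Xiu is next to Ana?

Treat {Noor,Tao} as one block (2 orders) and {Xiu,Ana} as another (2 orders).
That leaves 7 units to arrange: 2 × 2 × 7! = 4 × 5040 = 20160.

20160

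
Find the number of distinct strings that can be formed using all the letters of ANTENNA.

Letter multiplicities in ANTENNA: A×2, E×1, N×3, T×1.
Dividing 7! = 5040 by 3!·2! = 12 for the repeated letters gives 420.

420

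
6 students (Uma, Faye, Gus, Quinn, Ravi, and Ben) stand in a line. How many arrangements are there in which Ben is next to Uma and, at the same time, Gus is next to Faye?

96

Treat {Ben,Uma} as one block (2 orders) and {Gus,Faye} as another (2 orders).
That leaves 4 units to arrange: 2 × 2 × 4! = 4 × 24 = 96.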